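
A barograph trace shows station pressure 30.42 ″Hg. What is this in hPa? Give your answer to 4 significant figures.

1030 hPa

1 inHg = 33.8639 hPa, so 30.42 × 33.8639 = 1030 hPa.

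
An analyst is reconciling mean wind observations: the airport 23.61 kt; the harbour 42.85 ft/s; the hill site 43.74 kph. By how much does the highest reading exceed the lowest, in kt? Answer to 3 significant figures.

1.78 kt

the harbour: 42.85 ft/s = 25.3879 kt.
the hill site: 43.74 km/h = 23.6177 kt.
Spread: 25.3879 − 23.6100 = 1.78 kt.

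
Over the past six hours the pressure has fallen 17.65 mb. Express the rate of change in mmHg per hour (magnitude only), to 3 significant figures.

2.21 mmHg per hour

17.65 mb / 6 h × 0.750062 mmHg/mb = 2.21 mmHg/h.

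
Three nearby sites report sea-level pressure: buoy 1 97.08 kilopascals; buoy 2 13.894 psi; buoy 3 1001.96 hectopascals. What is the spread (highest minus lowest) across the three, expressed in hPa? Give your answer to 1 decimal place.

44.0 hPa

buoy 1: 97.08 kPa = 970.800 hPa.
buoy 2: 13.894 psi = 957.958 hPa.
Spread: 1001.960 − 957.958 = 44.0 hPa.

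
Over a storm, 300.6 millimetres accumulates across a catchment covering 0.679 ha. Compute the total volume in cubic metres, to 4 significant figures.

Area: 0.679 ha = 6790 m².
1 mm over 1 m² is 1 L, so volume = 300.6 × 6790 = 2041074 L = 2041 m³.

2041 cubic metres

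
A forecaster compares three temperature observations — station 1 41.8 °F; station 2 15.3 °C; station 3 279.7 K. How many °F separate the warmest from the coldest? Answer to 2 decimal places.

station 1: 41.8 °F = 5.444 °C.
station 3: 279.7 K = 6.550 °C.
Spread: 15.300 − 5.444 = 9.856 °C = 17.74 °F.

17.74 °F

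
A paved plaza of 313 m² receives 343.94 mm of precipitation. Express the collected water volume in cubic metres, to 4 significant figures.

1 mm over 1 m² is 1 L, so volume = 343.94 × 313 = 107653.22 L = 107.7 m³.

107.7 cubic metres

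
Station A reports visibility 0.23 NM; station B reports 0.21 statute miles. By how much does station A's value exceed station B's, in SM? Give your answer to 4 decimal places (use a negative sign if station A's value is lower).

station A: 0.23 nmi = 0.264679 SM.
Difference: 0.264679 − 0.210000 = 0.0547 SM.

0.0547 SM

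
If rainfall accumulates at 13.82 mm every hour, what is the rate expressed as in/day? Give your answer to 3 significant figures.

13.1 in/day

13.82 mm/hour × 0.0393701 in/mm × 24 hour/day = 13.1 in/day.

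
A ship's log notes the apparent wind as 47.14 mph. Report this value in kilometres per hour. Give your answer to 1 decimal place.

1 mph = 1.60934 km/h, so 47.14 × 1.60934 = 75.9 km/h.

75.9 km/h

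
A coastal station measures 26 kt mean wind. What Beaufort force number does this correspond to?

Beaufort force 6

26 kt lies in the Beaufort 6 band (strong breeze, 22–27 kt).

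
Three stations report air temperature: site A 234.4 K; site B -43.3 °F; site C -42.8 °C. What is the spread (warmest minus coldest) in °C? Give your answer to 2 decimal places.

4.05 °C

site A: 234.4 K = -38.750 °C.
site B: -43.3 °F = -41.833 °C.
Spread: (-38.750) − (-42.800) = 4.050 °C.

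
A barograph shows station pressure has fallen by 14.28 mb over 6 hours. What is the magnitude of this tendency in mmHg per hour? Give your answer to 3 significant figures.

1.79 mmHg per hour

14.28 mb / 6 h × 0.750062 mmHg/mb = 1.79 mmHg/h.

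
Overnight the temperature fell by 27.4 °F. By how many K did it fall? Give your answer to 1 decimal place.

15.2 K

Converting a difference, only the 9/5 scale factor applies: ΔK = 27.4 × 0.5556 = 15.2 K.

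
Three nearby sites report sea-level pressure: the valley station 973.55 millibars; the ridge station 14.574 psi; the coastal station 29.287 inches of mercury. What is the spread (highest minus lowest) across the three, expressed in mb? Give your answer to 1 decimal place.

31.3 mb

the ridge station: 14.574 psi = 1004.842 mb.
the coastal station: 29.287 inHg = 991.772 mb.
Spread: 1004.842 − 973.550 = 31.3 mb.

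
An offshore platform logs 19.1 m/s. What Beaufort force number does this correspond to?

Beaufort force 8

19.1 m/s lies in the Beaufort 8 band (gale, 17.2–20.7 m/s).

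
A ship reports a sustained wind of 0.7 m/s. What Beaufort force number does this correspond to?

Beaufort force 1

0.7 m/s lies in the Beaufort 1 band (light air, 0.3–1.5 m/s).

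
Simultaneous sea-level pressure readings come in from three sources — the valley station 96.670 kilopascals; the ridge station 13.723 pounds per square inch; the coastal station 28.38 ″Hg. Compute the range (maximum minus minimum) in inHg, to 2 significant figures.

the valley station: 96.670 kPa = 28.5466 inHg.
the ridge station: 13.723 psi = 27.9403 inHg.
Spread: 28.5466 − 27.9403 = 0.61 inHg.

0.61 inHg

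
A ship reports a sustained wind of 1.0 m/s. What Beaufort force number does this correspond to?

Beaufort force 1

1.0 m/s lies in the Beaufort 1 band (light air, 0.3–1.5 m/s).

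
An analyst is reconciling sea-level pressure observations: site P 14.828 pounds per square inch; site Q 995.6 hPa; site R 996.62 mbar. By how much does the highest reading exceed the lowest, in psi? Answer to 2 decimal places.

0.39 psi

site Q: 995.6 hPa = 14.4400 psi.
site R: 996.62 mb = 14.4548 psi.
Spread: 14.8280 − 14.4400 = 0.39 psi.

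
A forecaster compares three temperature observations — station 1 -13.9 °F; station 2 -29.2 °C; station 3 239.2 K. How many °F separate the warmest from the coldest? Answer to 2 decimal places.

15.21 °F

station 1: -13.9 °F = -25.500 °C.
station 3: 239.2 K = -33.950 °C.
Spread: (-25.500) − (-33.950) = 8.450 °C = 15.21 °F.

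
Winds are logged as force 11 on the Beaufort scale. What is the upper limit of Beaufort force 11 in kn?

63 kt

Beaufort 11 (violent storm) spans 56–63 knots.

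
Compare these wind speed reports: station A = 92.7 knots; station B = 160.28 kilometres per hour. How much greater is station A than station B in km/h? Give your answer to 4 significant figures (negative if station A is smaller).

11.40 km/h

station A: 92.7 kt = 171.6804 km/h.
Difference: 171.6804 − 160.2800 = 11.40 km/h.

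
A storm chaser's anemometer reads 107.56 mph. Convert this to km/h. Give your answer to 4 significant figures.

1 mph = 1.60934 km/h, so 107.56 × 1.60934 = 173.1 km/h.

173.1 km/h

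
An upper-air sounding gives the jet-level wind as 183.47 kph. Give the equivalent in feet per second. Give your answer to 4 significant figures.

167.2 ft/s

1 km/h = 0.911344 ft/s, so 183.47 × 0.911344 = 167.2 ft/s.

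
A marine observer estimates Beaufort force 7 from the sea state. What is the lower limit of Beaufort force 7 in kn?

28 kt

Beaufort 7 (near gale) spans 28–33 knots.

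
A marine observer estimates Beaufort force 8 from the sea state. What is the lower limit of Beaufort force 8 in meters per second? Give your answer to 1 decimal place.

17.2 m/s

Beaufort 8 (gale) spans 17.2–20.7 m/s.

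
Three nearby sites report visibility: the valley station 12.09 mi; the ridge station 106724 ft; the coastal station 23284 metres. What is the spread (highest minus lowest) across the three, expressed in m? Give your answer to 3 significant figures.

13100 m

the valley station: 12.09 SM = 19456.97 m.
the ridge station: 106724 ft = 32529.48 m.
Spread: 32529.48 − 19456.97 = 13100 m.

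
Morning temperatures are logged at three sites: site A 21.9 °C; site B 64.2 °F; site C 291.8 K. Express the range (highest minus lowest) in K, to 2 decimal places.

site B: 64.2 °F = 17.889 °C.
site C: 291.8 K = 18.650 °C.
Spread: 21.900 − 17.889 = 4.011 °C.

4.01 K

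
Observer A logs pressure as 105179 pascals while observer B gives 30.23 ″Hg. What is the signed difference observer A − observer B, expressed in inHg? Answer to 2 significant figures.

observer A: 105179 Pa = 31.0593 inHg.
Difference: 31.0593 − 30.2300 = 0.83 inHg.

0.83 inHg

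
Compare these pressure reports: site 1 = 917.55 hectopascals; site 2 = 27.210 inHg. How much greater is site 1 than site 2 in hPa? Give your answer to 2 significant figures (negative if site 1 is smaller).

site 2: 27.210 inHg = 921.436 hPa.
Difference: 917.550 − 921.436 = -3.9 hPa.

-3.9 hPa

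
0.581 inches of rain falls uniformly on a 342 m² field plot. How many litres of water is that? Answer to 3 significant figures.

5050 litres

Depth: 0.581 in × 25.4 = 14.7574 mm.
1 mm over 1 m² is 1 L, so volume = 14.7574 × 342 = 5047.0308 L ≈ 5050 L.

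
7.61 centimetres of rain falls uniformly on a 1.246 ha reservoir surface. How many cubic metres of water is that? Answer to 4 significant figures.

948.2 cubic metres

Depth: 7.61 cm × 10 = 76.1 mm.
Area: 1.246 ha = 12460 m².
1 mm over 1 m² is 1 L, so volume = 76.1 × 12460 = 948206 L = 948.2 m³.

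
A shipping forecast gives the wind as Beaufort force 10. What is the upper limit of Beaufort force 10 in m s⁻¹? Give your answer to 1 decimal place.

28.4 m/s

Beaufort 10 (storm) spans 24.5–28.4 m/s.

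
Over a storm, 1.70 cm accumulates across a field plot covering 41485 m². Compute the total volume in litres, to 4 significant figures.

705200 litres

Depth: 1.70 cm × 10 = 17 mm.
1 mm over 1 m² is 1 L, so volume = 17 × 41485 = 705245 L ≈ 705200 L.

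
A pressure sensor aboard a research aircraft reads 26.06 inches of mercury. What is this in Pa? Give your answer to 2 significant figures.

88000 Pa

1 inHg = 3386.39 Pa, so 26.06 × 3386.39 = 88000 Pa.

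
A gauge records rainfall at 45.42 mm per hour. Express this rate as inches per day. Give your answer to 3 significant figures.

45.42 mm/hour × 0.0393701 in/mm × 24 hour/day = 42.9 in/day.

42.9 in/day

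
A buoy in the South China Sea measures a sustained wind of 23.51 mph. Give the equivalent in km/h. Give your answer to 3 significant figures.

1 mph = 1.60934 km/h, so 23.51 × 1.60934 = 37.8 km/h.

37.8 km/h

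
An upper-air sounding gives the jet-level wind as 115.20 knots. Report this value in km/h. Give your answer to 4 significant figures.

1 kt = 1.852 km/h, so 115.20 × 1.852 = 213.4 km/h.

213.4 km/h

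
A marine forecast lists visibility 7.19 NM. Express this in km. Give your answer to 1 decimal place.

13.3 km

1 nmi = 1.852 km, so 7.19 × 1.852 = 13.3 km.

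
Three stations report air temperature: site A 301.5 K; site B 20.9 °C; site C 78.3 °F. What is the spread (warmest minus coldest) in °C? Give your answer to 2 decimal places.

site A: 301.5 K = 28.350 °C.
site C: 78.3 °F = 25.722 °C.
Spread: 28.350 − 20.900 = 7.450 °C.

7.45 °C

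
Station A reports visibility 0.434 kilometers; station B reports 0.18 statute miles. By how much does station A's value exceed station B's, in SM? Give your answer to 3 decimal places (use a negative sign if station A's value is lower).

station A: 0.434 km = 0.26968 SM.
Difference: 0.26968 − 0.18000 = 0.090 SM.

0.090 SM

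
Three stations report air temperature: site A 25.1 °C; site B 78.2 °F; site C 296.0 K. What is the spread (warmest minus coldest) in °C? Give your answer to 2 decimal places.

2.82 °C

site B: 78.2 °F = 25.667 °C.
site C: 296.0 K = 22.850 °C.
Spread: 25.667 − 22.850 = 2.817 °C.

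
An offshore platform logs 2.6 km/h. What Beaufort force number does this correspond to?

2.6 km/h = 0.7 m/s, which is Beaufort 1 (light air, 0.3–1.5 m/s).

Beaufort force 1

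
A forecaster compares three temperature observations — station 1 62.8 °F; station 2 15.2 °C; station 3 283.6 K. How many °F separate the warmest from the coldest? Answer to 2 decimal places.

11.99 °F

station 1: 62.8 °F = 17.111 °C.
station 3: 283.6 K = 10.450 °C.
Spread: 17.111 − 10.450 = 6.661 °C = 11.99 °F.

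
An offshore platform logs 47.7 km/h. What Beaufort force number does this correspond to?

47.7 km/h = 13.3 m/s, which is Beaufort 6 (strong breeze, 10.8–13.8 m/s).

Beaufort force 6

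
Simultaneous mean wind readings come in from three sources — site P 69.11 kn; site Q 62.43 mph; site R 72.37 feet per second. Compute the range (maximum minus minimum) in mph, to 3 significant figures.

site P: 69.11 kt = 79.530 mph.
site R: 72.37 ft/s = 49.343 mph.
Spread: 79.530 − 49.343 = 30.2 mph.

30.2 mph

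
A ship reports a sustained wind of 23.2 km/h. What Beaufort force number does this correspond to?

Beaufort force 4

23.2 km/h = 6.4 m/s, which is Beaufort 4 (moderate breeze, 5.5–7.9 m/s).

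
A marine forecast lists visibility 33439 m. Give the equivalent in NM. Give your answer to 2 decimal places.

1 m = 0.000539957 nmi, so 33439 × 0.000539957 = 18.06 nmi.

18.06 nmi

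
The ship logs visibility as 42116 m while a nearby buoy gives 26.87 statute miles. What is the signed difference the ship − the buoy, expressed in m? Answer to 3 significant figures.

the buoy: 26.87 SM = 43243.07 m.
Difference: 42116.00 − 43243.07 = -1130 m.

-1130 m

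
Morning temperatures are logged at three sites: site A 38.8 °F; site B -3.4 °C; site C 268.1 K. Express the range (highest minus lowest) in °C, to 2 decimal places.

site A: 38.8 °F = 3.778 °C.
site C: 268.1 K = -5.050 °C.
Spread: 3.778 − (-5.050) = 8.828 °C.

8.83 °C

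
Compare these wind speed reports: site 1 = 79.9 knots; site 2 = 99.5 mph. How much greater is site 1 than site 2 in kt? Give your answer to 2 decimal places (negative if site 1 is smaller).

-6.56 kt

site 2: 99.5 mph = 86.4631 kt.
Difference: 79.9000 − 86.4631 = -6.56 kt.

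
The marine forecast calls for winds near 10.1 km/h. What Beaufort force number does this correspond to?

Beaufort force 2

10.1 km/h = 2.8 m/s, which is Beaufort 2 (light breeze, 1.6–3.3 m/s).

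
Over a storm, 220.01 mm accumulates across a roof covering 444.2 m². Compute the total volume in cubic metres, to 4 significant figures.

97.73 cubic metres

1 mm over 1 m² is 1 L, so volume = 220.01 × 444.2 = 97728.442 L = 97.73 m³.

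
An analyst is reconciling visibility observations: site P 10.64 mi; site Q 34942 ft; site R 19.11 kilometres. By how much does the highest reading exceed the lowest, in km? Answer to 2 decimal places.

site P: 10.64 SM = 17.1234 km.
site Q: 34942 ft = 10.6503 km.
Spread: 19.1100 − 10.6503 = 8.46 km.

8.46 km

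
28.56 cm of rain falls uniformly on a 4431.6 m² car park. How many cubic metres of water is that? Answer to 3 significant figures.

Depth: 28.56 cm × 10 = 285.6 mm.
1 mm over 1 m² is 1 L, so volume = 285.6 × 4431.6 = 1265665 L = 1270 m³.

1270 cubic metres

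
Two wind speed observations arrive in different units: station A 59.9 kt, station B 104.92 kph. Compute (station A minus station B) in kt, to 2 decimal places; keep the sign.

3.25 kt

station B: 104.92 km/h = 56.6523 kt.
Difference: 59.9000 − 56.6523 = 3.25 kt.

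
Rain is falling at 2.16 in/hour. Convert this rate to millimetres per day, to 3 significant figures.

1320 mm/day

2.16 in/hour × 25.4 mm/in × 24 hour/day = 1320 mm/day.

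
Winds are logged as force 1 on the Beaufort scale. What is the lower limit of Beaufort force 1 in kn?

Beaufort 1 (light air) spans 1–3 knots.

1 kt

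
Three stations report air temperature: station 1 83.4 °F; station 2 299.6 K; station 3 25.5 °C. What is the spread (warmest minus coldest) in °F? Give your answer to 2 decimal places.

5.50 °F

station 1: 83.4 °F = 28.556 °C.
station 2: 299.6 K = 26.450 °C.
Spread: 28.556 − 25.500 = 3.056 °C = 5.50 °F.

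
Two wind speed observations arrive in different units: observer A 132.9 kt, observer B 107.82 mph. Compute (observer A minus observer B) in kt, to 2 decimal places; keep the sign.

observer B: 107.82 mph = 93.6930 kt.
Difference: 132.9000 − 93.6930 = 39.21 kt.

39.21 kt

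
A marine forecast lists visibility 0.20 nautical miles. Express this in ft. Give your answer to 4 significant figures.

1 nmi = 6076.12 ft, so 0.20 × 6076.12 = 1215 ft.

1215 ft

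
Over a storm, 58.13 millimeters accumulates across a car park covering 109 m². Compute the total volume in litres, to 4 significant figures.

1 mm over 1 m² is 1 L, so volume = 58.13 × 109 = 6336.17 L ≈ 6336 L.

6336 litres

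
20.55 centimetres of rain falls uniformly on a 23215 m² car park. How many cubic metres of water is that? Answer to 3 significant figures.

4770 cubic metres

Depth: 20.55 cm × 10 = 205.5 mm.
1 mm over 1 m² is 1 L, so volume = 205.5 × 23215 = 4770682.5 L = 4770 m³.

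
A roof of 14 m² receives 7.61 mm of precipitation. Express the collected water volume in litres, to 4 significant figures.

106.5 litres

1 mm over 1 m² is 1 L, so volume = 7.61 × 14 = 106.54 L ≈ 106.5 L.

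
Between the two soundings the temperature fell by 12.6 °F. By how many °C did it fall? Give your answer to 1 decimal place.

7.0 °C

Converting a difference, only the 9/5 scale factor applies: Δ°C = 12.6 × 0.5556 = 7.0 °C.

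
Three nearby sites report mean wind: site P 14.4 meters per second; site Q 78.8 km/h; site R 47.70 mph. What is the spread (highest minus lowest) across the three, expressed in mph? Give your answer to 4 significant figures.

16.75 mph

site P: 14.4 m/s = 32.2119 mph.
site Q: 78.8 km/h = 48.9640 mph.
Spread: 48.9640 − 32.2119 = 16.75 mph.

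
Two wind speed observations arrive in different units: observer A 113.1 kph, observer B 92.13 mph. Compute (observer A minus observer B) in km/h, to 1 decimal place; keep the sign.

-35.2 km/h

observer B: 92.13 mph = 148.269 km/h.
Difference: 113.100 − 148.269 = -35.2 km/h.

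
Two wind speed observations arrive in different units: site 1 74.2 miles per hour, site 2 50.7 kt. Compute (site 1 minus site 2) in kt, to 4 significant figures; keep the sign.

site 1: 74.2 mph = 64.4780 kt.
Difference: 64.4780 − 50.7000 = 13.78 kt.

13.78 kt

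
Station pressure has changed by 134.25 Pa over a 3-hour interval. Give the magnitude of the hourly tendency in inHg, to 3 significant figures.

0.0132 inHg per hour

134.25 Pa / 3 h × 0.0002953 inHg/Pa = 0.0132 inHg/h.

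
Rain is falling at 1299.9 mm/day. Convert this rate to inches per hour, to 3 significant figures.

2.13 in/hour

1299.9 mm/day × 0.0393701 in/mm × 0.0416667 day/hour = 2.13 in/hour.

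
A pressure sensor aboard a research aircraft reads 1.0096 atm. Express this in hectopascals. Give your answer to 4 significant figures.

1023 hPa

1 atm = 1013.25 hPa, so 1.0096 × 1013.25 = 1023 hPa.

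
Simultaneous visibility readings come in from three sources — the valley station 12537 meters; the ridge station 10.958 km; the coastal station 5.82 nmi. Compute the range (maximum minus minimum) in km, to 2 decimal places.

1.76 km

the valley station: 12537 m = 12.5370 km.
the coastal station: 5.82 nmi = 10.7786 km.
Spread: 12.5370 − 10.7786 = 1.76 km.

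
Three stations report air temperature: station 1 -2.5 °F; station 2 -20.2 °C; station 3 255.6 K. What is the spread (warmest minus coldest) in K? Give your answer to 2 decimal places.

station 1: -2.5 °F = -19.167 °C.
station 3: 255.6 K = -17.550 °C.
Spread: (-17.550) − (-20.200) = 2.650 °C.

2.65 K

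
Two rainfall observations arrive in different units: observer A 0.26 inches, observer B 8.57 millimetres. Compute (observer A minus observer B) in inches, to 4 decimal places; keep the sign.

-0.0774 in

observer B: 8.57 mm = 0.337402 in.
Difference: 0.260000 − 0.337402 = -0.0774 in.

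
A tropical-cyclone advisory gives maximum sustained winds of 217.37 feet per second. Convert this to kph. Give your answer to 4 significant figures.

1 ft/s = 1.09728 km/h, so 217.37 × 1.09728 = 238.5 km/h.

238.5 km/h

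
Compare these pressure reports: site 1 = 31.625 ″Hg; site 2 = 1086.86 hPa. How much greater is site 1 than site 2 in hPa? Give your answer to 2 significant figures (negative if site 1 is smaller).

-16 hPa

site 1: 31.625 inHg = 1070.95 hPa.
Difference: 1070.95 − 1086.86 = -16 hPa.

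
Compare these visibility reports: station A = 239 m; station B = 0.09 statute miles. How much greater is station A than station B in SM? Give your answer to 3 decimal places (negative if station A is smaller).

0.059 SM

station A: 239 m = 0.14851 SM.
Difference: 0.14851 − 0.09000 = 0.059 SM.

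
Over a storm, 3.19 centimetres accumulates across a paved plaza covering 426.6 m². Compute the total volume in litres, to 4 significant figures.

Depth: 3.19 cm × 10 = 31.9 mm.
1 mm over 1 m² is 1 L, so volume = 31.9 × 426.6 = 13608.54 L ≈ 13610 L.

13610 litres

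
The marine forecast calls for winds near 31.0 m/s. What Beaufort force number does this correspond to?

Beaufort force 11

31.0 m/s lies in the Beaufort 11 band (violent storm, 28.5–32.6 m/s).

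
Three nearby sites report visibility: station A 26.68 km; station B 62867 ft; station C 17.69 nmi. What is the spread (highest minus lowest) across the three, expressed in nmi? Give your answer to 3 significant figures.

7.34 nmi

station A: 26.68 km = 14.4060 nmi.
station B: 62867 ft = 10.3466 nmi.
Spread: 17.6900 − 10.3466 = 7.34 nmi.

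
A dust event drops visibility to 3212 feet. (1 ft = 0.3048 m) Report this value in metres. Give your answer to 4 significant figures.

979.0 m

1 ft = 0.3048 m, so 3212 × 0.3048 = 979.0 m.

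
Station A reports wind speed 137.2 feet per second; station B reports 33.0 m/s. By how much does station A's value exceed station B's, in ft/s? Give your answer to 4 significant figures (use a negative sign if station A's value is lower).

28.93 ft/s

station B: 33.0 m/s = 108.2677 ft/s.
Difference: 137.2000 − 108.2677 = 28.93 ft/s.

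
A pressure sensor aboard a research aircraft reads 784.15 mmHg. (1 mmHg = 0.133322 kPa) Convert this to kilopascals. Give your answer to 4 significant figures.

1 mmHg = 0.133322 kPa, so 784.15 × 0.133322 = 104.5 kPa.

104.5 kPa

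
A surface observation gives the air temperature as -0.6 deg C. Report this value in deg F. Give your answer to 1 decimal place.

30.9 °F

°F = °C × 9/5 + 32 = -0.6 × 1.8 + 32 = 30.9 °F.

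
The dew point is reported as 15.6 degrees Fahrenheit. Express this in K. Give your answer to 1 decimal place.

First to °C: -9.11 °C.
Then to K: 264.0 K.

264.0 K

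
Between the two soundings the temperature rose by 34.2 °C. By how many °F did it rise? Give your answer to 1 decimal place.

For a temperature change the 32° offset cancels: Δ°F = 34.2 × 1.8 = 61.6 °F.

61.6 °F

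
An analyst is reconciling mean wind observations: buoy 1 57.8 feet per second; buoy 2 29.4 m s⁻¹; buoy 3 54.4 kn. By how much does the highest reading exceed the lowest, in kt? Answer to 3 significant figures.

22.9 kt

buoy 1: 57.8 ft/s = 34.246 kt.
buoy 2: 29.4 m/s = 57.149 kt.
Spread: 57.149 − 34.246 = 22.9 kt.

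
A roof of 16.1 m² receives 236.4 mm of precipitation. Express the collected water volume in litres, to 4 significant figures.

1 mm over 1 m² is 1 L, so volume = 236.4 × 16.1 = 3806.04 L ≈ 3806 L.

3806 litres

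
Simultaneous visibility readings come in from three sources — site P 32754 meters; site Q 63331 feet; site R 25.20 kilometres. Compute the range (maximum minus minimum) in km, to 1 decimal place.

site P: 32754 m = 32.754 km.
site Q: 63331 ft = 19.303 km.
Spread: 32.754 − 19.303 = 13.5 km.

13.5 km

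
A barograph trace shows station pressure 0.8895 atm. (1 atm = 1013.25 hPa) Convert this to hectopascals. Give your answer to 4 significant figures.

901.3 hPa

1 atm = 1013.25 hPa, so 0.8895 × 1013.25 = 901.3 hPa.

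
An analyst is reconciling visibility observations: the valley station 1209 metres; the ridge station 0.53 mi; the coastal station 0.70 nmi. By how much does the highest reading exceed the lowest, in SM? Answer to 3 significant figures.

the valley station: 1209 m = 0.75124 SM.
the coastal station: 0.70 nmi = 0.80555 SM.
Spread: 0.80555 − 0.53000 = 0.276 SM.

0.276 SM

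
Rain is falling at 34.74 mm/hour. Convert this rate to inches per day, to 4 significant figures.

32.83 in/day

34.74 mm/hour × 0.0393701 in/mm × 24 hour/day = 32.83 in/day.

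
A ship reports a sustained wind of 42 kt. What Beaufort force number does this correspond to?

Beaufort force 9

42 kt lies in the Beaufort 9 band (strong gale, 41–47 kt).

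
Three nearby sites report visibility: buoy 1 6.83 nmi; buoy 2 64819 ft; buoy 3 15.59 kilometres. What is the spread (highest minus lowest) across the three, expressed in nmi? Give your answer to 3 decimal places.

buoy 2: 64819 ft = 10.66784 nmi.
buoy 3: 15.59 km = 8.41793 nmi.
Spread: 10.66784 − 6.83000 = 3.838 nmi.

3.838 nmi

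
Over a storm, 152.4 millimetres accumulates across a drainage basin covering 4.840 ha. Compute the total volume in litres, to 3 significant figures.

Area: 4.840 ha = 48400 m².
1 mm over 1 m² is 1 L, so volume = 152.4 × 48400 = 7376160 L ≈ 7380000 L.

7380000 litres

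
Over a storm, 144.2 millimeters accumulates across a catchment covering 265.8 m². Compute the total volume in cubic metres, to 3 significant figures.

38.3 cubic metres

1 mm over 1 m² is 1 L, so volume = 144.2 × 265.8 = 38328.36 L = 38.3 m³.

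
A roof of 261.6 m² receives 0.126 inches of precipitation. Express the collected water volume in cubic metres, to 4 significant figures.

0.8372 cubic metres

Depth: 0.126 in × 25.4 = 3.2004 mm.
1 mm over 1 m² is 1 L, so volume = 3.2004 × 261.6 = 837.22464 L = 0.8372 m³.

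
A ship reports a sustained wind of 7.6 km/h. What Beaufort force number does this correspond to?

7.6 km/h = 2.1 m/s, which is Beaufort 2 (light breeze, 1.6–3.3 m/s).

Beaufort force 2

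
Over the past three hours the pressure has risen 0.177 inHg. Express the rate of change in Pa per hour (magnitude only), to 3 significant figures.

200 Pa per hour

0.177 inHg / 3 h × 3386.39 Pa/inHg = 200 Pa/h.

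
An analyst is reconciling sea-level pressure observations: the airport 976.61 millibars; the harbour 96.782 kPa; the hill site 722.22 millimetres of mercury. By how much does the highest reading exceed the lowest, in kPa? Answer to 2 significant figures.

the airport: 976.61 mb = 97.661 kPa.
the hill site: 722.22 mmHg = 96.288 kPa.
Spread: 97.661 − 96.288 = 1.4 kPa.

1.4 kPa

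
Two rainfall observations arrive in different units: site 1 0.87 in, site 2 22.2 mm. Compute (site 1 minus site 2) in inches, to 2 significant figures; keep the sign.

-0.0040 in

site 2: 22.2 mm = 0.874016 in.
Difference: 0.870000 − 0.874016 = -0.0040 in.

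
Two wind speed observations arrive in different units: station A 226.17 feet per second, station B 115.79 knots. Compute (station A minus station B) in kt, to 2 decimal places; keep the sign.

station A: 226.17 ft/s = 134.0021 kt.
Difference: 134.0021 − 115.7900 = 18.21 kt.

18.21 kt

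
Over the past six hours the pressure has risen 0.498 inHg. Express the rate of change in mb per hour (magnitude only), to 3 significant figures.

0.498 inHg / 6 h × 33.8639 mb/inHg = 2.81 mb/h.

2.81 mb per hour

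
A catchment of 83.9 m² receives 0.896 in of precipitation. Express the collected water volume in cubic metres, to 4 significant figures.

Depth: 0.896 in × 25.4 = 22.7584 mm.
1 mm over 1 m² is 1 L, so volume = 22.7584 × 83.9 = 1909.4298 L = 1.909 m³.

1.909 cubic metres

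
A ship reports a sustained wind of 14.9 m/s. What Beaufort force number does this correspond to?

Beaufort force 7

14.9 m/s lies in the Beaufort 7 band (near gale, 13.9–17.1 m/s).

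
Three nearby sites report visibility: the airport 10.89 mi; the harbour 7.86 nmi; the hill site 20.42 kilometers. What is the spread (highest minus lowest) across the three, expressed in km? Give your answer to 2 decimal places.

the airport: 10.89 SM = 17.5258 km.
the harbour: 7.86 nmi = 14.5567 km.
Spread: 20.4200 − 14.5567 = 5.86 km.

5.86 km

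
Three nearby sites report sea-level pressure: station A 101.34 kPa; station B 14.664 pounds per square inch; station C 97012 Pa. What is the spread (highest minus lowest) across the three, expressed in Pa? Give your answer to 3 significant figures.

station A: 101.34 kPa = 101340.00 Pa.
station B: 14.664 psi = 101104.72 Pa.
Spread: 101340.00 − 97012.00 = 4330 Pa.

4330 Pa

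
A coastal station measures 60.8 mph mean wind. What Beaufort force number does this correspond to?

60.8 mph = 27.2 m/s, which is Beaufort 10 (storm, 24.5–28.4 m/s).

Beaufort force 10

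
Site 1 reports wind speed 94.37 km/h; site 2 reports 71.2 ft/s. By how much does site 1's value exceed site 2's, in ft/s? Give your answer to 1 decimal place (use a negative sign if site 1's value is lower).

site 1: 94.37 km/h = 86.004 ft/s.
Difference: 86.004 − 71.200 = 14.8 ft/s.

14.8 ft/s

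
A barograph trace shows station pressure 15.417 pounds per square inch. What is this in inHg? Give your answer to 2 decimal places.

31.39 inHg

1 psi = 2.03602 inHg, so 15.417 × 2.03602 = 31.39 inHg.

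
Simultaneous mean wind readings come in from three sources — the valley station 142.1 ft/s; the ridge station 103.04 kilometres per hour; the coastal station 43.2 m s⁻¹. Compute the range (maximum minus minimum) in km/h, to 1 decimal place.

52.9 km/h

the valley station: 142.1 ft/s = 155.923 km/h.
the coastal station: 43.2 m/s = 155.520 km/h.
Spread: 155.923 − 103.040 = 52.9 km/h.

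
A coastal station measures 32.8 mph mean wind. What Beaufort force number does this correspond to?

32.8 mph = 14.7 m/s, which is Beaufort 7 (near gale, 13.9–17.1 m/s).

Beaufort force 7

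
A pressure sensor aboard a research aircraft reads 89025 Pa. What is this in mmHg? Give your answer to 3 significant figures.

1 Pa = 0.00750062 mmHg, so 89025 × 0.00750062 = 668 mmHg.

668 mmHg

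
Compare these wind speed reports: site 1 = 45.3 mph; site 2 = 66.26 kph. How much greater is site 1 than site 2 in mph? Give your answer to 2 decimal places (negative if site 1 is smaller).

4.13 mph

site 2: 66.26 km/h = 41.1721 mph.
Difference: 45.3000 − 41.1721 = 4.13 mph.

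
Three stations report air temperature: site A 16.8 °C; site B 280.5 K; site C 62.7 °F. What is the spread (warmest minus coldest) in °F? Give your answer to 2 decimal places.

site B: 280.5 K = 7.350 °C.
site C: 62.7 °F = 17.056 °C.
Spread: 17.056 − 7.350 = 9.706 °C = 17.47 °F.

17.47 °F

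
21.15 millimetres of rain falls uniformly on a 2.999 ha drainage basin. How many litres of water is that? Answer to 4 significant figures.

634300 litres

Area: 2.999 ha = 29990 m².
1 mm over 1 m² is 1 L, so volume = 21.15 × 29990 = 634288.5 L ≈ 634300 L.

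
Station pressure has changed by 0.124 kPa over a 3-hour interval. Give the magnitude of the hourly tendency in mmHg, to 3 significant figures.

0.310 mmHg per hour

0.124 kPa / 3 h × 7.50062 mmHg/kPa = 0.310 mmHg/h.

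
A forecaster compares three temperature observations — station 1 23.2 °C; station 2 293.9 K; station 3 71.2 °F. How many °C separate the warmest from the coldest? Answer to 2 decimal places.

station 2: 293.9 K = 20.750 °C.
station 3: 71.2 °F = 21.778 °C.
Spread: 23.200 − 20.750 = 2.450 °C.

2.45 °C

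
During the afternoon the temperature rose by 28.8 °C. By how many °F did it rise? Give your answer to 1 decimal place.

51.8 °F

For a temperature change the 32° offset cancels: Δ°F = 28.8 × 1.8 = 51.8 °F.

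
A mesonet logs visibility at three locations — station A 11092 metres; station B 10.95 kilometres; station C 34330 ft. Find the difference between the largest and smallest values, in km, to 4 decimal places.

station A: 11092 m = 11.092000 km.
station C: 34330 ft = 10.463784 km.
Spread: 11.092000 − 10.463784 = 0.6282 km.

0.6282 km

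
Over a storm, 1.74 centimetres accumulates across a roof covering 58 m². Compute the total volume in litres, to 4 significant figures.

Depth: 1.74 cm × 10 = 17.4 mm.
1 mm over 1 m² is 1 L, so volume = 17.4 × 58 = 1009.2 L ≈ 1009 L.

1009 litres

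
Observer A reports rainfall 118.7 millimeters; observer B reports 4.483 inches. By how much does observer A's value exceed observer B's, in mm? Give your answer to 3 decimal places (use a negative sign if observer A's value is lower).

observer B: 4.483 in = 113.86820 mm.
Difference: 118.70000 − 113.86820 = 4.832 mm.

4.832 mm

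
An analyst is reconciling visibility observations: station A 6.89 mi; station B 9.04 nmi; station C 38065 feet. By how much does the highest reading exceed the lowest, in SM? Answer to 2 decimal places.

station B: 9.04 nmi = 10.4030 SM.
station C: 38065 ft = 7.2093 SM.
Spread: 10.4030 − 6.8900 = 3.51 SM.

3.51 SM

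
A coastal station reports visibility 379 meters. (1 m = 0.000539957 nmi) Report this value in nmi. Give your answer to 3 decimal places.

0.205 nmi

1 m = 0.000539957 nmi, so 379 × 0.000539957 = 0.205 nmi.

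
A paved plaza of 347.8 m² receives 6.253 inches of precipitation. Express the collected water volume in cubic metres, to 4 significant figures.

Depth: 6.253 in × 25.4 = 158.8262 mm.
1 mm over 1 m² is 1 L, so volume = 158.8262 × 347.8 = 55239.752 L = 55.24 m³.

55.24 cubic metres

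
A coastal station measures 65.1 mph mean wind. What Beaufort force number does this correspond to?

Beaufort force 11

65.1 mph = 29.1 m/s, which is Beaufort 11 (violent storm, 28.5–32.6 m/s).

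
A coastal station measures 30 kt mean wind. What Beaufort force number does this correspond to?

Beaufort force 7

30 kt lies in the Beaufort 7 band (near gale, 28–33 kt).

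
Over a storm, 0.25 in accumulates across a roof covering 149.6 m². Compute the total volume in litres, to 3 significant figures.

Depth: 0.25 in × 25.4 = 6.35 mm.
1 mm over 1 m² is 1 L, so volume = 6.35 × 149.6 = 949.96 L ≈ 950 L.

950 litres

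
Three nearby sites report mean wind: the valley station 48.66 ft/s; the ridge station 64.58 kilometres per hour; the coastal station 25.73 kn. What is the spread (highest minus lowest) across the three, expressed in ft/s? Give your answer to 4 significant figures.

15.43 ft/s

the ridge station: 64.58 km/h = 58.8546 ft/s.
the coastal station: 25.73 kt = 43.4273 ft/s.
Spread: 58.8546 − 43.4273 = 15.43 ft/s.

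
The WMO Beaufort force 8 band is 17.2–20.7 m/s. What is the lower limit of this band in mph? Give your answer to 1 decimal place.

38.5 mph

17.2–20.7 m/s × 2.237 = 38.5–46.3 mph.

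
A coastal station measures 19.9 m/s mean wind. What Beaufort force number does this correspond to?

19.9 m/s lies in the Beaufort 8 band (gale, 17.2–20.7 m/s).

Beaufort force 8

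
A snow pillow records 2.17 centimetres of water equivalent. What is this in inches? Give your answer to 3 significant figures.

1 cm = 0.393701 in, so 2.17 × 0.393701 = 0.854 in.

0.854 in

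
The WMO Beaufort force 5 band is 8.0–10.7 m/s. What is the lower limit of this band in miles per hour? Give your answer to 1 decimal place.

8.0–10.7 m/s × 2.237 = 17.9–23.9 mph.

17.9 mph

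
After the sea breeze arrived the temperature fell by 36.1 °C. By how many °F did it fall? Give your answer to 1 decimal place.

A change of 1 °C equals a change of 1.8 °F: Δ°F = 36.1 × 1.8 = 65.0 °F.

65.0 °F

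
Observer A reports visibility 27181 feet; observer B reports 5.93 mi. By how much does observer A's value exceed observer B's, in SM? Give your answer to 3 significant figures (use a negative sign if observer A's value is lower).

-0.782 SM

observer A: 27181 ft = 5.14792 SM.
Difference: 5.14792 − 5.93000 = -0.782 SM.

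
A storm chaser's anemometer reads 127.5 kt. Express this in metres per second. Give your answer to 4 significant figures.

1 kt = 0.514444 m/s, so 127.5 × 0.514444 = 65.59 m/s.

65.59 m/s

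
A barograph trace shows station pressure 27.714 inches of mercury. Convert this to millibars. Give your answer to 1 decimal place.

938.5 mb

1 inHg = 33.8639 mb, so 27.714 × 33.8639 = 938.5 mb.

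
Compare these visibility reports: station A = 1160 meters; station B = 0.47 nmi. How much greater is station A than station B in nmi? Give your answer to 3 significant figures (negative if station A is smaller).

station A: 1160 m = 0.62635 nmi.
Difference: 0.62635 − 0.47000 = 0.156 nmi.

0.156 nmi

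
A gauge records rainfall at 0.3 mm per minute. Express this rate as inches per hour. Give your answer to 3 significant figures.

0.709 in/hour

0.3 mm/minute × 0.0393701 in/mm × 60 minute/hour = 0.709 in/hour.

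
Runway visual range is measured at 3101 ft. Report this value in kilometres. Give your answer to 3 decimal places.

0.945 km

1 ft = 0.0003048 km, so 3101 × 0.0003048 = 0.945 km.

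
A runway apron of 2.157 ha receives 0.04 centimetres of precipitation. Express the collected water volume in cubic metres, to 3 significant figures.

Depth: 0.04 cm × 10 = 0.4 mm.
Area: 2.157 ha = 21570 m².
1 mm over 1 m² is 1 L, so volume = 0.4 × 21570 = 8628 L = 8.63 m³.

8.63 cubic metres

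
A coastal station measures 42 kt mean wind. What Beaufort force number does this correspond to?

42 kt lies in the Beaufort 9 band (strong gale, 41–47 kt).

Beaufort force 9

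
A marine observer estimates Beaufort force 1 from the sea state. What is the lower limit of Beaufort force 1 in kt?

Beaufort 1 (light air) spans 1–3 knots.

1 kt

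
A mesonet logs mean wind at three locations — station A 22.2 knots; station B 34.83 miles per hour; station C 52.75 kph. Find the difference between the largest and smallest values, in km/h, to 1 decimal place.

14.9 km/h

station A: 22.2 kt = 41.114 km/h.
station B: 34.83 mph = 56.053 km/h.
Spread: 56.053 − 41.114 = 14.9 km/h.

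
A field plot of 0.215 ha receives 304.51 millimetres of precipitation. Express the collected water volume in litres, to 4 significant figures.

Area: 0.215 ha = 2150 m².
1 mm over 1 m² is 1 L, so volume = 304.51 × 2150 = 654696.5 L ≈ 654700 L.

654700 litres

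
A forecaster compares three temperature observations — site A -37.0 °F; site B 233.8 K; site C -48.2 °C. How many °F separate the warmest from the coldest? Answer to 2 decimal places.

17.76 °F

site A: -37.0 °F = -38.333 °C.
site B: 233.8 K = -39.350 °C.
Spread: (-38.333) − (-48.200) = 9.867 °C = 17.76 °F.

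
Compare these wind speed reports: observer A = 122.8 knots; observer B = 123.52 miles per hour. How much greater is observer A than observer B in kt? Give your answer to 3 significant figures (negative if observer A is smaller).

15.5 kt

observer B: 123.52 mph = 107.336 kt.
Difference: 122.800 − 107.336 = 15.5 kt.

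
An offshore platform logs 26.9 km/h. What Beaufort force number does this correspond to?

26.9 km/h = 7.5 m/s, which is Beaufort 4 (moderate breeze, 5.5–7.9 m/s).

Beaufort force 4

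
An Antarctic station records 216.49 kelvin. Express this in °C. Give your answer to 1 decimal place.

-56.7 °C

°C = 216.49 − 273.15 = -56.7 °C.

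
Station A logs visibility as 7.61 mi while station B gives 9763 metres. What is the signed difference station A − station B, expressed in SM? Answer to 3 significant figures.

station B: 9763 m = 6.0664 SM.
Difference: 7.6100 − 6.0664 = 1.54 SM.

1.54 SM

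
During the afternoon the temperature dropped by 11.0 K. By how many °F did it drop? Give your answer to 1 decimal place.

19.8 °F

Converting a difference, only the 9/5 scale factor applies: Δ°F = 11.0 × 1.8 = 19.8 °F.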